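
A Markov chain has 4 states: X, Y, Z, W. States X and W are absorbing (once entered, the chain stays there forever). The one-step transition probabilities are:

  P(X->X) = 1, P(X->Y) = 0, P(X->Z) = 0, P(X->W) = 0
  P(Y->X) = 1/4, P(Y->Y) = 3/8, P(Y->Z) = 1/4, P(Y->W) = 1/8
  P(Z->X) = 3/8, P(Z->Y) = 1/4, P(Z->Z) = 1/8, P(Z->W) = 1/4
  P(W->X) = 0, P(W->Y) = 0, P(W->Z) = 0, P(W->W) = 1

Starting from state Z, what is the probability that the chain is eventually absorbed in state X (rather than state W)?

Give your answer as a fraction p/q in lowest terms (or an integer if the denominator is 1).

Answer: 19/31

Derivation:
Let a_i = P(absorbed in X | start in state i).
Boundary conditions: a_X = 1, a_W = 0.
For each transient state i, a_i = sum_j P(i->j) * a_j:
  a_Y = 1/4*a_X + 3/8*a_Y + 1/4*a_Z + 1/8*a_W
  a_Z = 3/8*a_X + 1/4*a_Y + 1/8*a_Z + 1/4*a_W

Substituting a_X = 1 and a_W = 0, rearrange to (I - Q) a = r where r[i] = P(i -> X):
  [5/8, -1/4] . (a_Y, a_Z) = 1/4
  [-1/4, 7/8] . (a_Y, a_Z) = 3/8

Solving yields:
  a_Y = 20/31
  a_Z = 19/31

Starting state is Z, so the absorption probability is a_Z = 19/31.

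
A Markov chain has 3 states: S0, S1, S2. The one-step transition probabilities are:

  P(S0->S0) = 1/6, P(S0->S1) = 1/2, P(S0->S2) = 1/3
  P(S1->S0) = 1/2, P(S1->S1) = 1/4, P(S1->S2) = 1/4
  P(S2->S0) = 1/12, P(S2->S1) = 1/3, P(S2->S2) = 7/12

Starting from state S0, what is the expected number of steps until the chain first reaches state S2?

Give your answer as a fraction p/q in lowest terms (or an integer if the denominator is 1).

Answer: 10/3

Derivation:
Let h_i = expected steps to first reach S2 from state i.
Boundary: h_S2 = 0.
First-step equations for the other states:
  h_S0 = 1 + 1/6*h_S0 + 1/2*h_S1 + 1/3*h_S2
  h_S1 = 1 + 1/2*h_S0 + 1/4*h_S1 + 1/4*h_S2

Substituting h_S2 = 0 and rearranging gives the linear system (I - Q) h = 1:
  [5/6, -1/2] . (h_S0, h_S1) = 1
  [-1/2, 3/4] . (h_S0, h_S1) = 1

Solving yields:
  h_S0 = 10/3
  h_S1 = 32/9

Starting state is S0, so the expected hitting time is h_S0 = 10/3.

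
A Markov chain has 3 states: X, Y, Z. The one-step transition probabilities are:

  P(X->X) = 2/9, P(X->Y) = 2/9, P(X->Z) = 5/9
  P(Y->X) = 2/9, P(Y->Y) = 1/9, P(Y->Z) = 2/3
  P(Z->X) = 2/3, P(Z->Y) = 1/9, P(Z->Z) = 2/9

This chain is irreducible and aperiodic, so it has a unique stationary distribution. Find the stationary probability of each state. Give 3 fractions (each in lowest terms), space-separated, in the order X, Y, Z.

Answer: 50/121 19/121 52/121

Derivation:
The stationary distribution satisfies pi = pi * P, i.e.:
  pi_X = 2/9*pi_X + 2/9*pi_Y + 2/3*pi_Z
  pi_Y = 2/9*pi_X + 1/9*pi_Y + 1/9*pi_Z
  pi_Z = 5/9*pi_X + 2/3*pi_Y + 2/9*pi_Z
with normalization: pi_X + pi_Y + pi_Z = 1.

Using the first 2 balance equations plus normalization, the linear system A*pi = b is:
  [-7/9, 2/9, 2/3] . pi = 0
  [2/9, -8/9, 1/9] . pi = 0
  [1, 1, 1] . pi = 1

Solving yields:
  pi_X = 50/121
  pi_Y = 19/121
  pi_Z = 52/121

Verification (pi * P):
  50/121*2/9 + 19/121*2/9 + 52/121*2/3 = 50/121 = pi_X  (ok)
  50/121*2/9 + 19/121*1/9 + 52/121*1/9 = 19/121 = pi_Y  (ok)
  50/121*5/9 + 19/121*2/3 + 52/121*2/9 = 52/121 = pi_Z  (ok)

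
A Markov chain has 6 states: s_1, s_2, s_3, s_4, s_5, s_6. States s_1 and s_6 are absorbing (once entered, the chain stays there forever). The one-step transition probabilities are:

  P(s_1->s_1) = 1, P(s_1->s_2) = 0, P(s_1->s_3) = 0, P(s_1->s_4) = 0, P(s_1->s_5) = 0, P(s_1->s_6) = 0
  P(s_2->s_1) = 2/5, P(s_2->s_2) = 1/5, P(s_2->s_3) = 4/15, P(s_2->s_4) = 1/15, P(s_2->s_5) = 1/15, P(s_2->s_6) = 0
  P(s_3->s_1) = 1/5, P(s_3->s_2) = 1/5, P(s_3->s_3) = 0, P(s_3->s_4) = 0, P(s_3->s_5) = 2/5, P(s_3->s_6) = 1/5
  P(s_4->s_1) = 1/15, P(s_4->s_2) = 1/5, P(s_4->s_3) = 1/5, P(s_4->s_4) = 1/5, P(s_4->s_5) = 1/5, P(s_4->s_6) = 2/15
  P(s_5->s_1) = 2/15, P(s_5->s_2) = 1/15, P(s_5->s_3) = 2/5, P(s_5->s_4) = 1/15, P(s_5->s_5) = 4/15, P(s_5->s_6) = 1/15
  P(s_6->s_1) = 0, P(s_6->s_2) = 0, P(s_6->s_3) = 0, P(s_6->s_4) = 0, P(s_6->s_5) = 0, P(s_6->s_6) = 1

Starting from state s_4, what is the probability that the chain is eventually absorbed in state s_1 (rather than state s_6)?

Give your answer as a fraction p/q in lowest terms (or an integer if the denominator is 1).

Let a_i = P(absorbed in s_1 | start in state i).
Boundary conditions: a_s_1 = 1, a_s_6 = 0.
For each transient state i, a_i = sum_j P(i->j) * a_j:
  a_s_2 = 2/5*a_s_1 + 1/5*a_s_2 + 4/15*a_s_3 + 1/15*a_s_4 + 1/15*a_s_5 + 0*a_s_6
  a_s_3 = 1/5*a_s_1 + 1/5*a_s_2 + 0*a_s_3 + 0*a_s_4 + 2/5*a_s_5 + 1/5*a_s_6
  a_s_4 = 1/15*a_s_1 + 1/5*a_s_2 + 1/5*a_s_3 + 1/5*a_s_4 + 1/5*a_s_5 + 2/15*a_s_6
  a_s_5 = 2/15*a_s_1 + 1/15*a_s_2 + 2/5*a_s_3 + 1/15*a_s_4 + 4/15*a_s_5 + 1/15*a_s_6

Substituting a_s_1 = 1 and a_s_6 = 0, rearrange to (I - Q) a = r where r[i] = P(i -> s_1):
  [4/5, -4/15, -1/15, -1/15] . (a_s_2, a_s_3, a_s_4, a_s_5) = 2/5
  [-1/5, 1, 0, -2/5] . (a_s_2, a_s_3, a_s_4, a_s_5) = 1/5
  [-1/5, -1/5, 4/5, -1/5] . (a_s_2, a_s_3, a_s_4, a_s_5) = 1/15
  [-1/15, -2/5, -1/15, 11/15] . (a_s_2, a_s_3, a_s_4, a_s_5) = 2/15

Solving yields:
  a_s_2 = 4022/4953
  a_s_3 = 3083/4953
  a_s_4 = 998/1651
  a_s_5 = 3220/4953

Starting state is s_4, so the absorption probability is a_s_4 = 998/1651.

Answer: 998/1651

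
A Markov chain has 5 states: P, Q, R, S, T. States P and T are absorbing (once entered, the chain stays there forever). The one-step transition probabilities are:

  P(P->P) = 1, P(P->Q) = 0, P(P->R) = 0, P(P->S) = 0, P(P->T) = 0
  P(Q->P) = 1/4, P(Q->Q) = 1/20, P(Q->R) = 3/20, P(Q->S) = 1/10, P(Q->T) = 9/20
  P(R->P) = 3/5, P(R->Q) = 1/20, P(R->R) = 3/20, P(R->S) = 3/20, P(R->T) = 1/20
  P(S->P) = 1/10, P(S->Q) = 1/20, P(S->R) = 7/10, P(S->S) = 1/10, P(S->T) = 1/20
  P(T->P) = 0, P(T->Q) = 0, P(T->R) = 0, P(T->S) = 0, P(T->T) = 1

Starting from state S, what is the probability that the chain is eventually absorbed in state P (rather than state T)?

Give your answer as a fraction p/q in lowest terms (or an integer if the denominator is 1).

Let a_i = P(absorbed in P | start in state i).
Boundary conditions: a_P = 1, a_T = 0.
For each transient state i, a_i = sum_j P(i->j) * a_j:
  a_Q = 1/4*a_P + 1/20*a_Q + 3/20*a_R + 1/10*a_S + 9/20*a_T
  a_R = 3/5*a_P + 1/20*a_Q + 3/20*a_R + 3/20*a_S + 1/20*a_T
  a_S = 1/10*a_P + 1/20*a_Q + 7/10*a_R + 1/10*a_S + 1/20*a_T

Substituting a_P = 1 and a_T = 0, rearrange to (I - Q) a = r where r[i] = P(i -> P):
  [19/20, -3/20, -1/10] . (a_Q, a_R, a_S) = 1/4
  [-1/20, 17/20, -3/20] . (a_Q, a_R, a_S) = 3/5
  [-1/20, -7/10, 9/10] . (a_Q, a_R, a_S) = 1/10

Solving yields:
  a_Q = 2390/4891
  a_R = 4303/4891
  a_S = 4023/4891

Starting state is S, so the absorption probability is a_S = 4023/4891.

Answer: 4023/4891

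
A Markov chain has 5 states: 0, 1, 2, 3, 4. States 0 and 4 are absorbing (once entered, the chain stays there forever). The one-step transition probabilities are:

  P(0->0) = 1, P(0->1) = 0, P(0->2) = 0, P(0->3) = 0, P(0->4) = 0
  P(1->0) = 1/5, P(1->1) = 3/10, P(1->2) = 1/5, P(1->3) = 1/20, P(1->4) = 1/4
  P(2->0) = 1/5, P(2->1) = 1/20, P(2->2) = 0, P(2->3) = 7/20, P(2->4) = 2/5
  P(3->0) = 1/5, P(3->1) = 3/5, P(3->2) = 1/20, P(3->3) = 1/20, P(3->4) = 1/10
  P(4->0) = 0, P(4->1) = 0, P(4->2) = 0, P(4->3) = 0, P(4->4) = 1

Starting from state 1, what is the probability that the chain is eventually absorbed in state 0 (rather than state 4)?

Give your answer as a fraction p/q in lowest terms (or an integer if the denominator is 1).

Answer: 664/1523

Derivation:
Let a_i = P(absorbed in 0 | start in state i).
Boundary conditions: a_0 = 1, a_4 = 0.
For each transient state i, a_i = sum_j P(i->j) * a_j:
  a_1 = 1/5*a_0 + 3/10*a_1 + 1/5*a_2 + 1/20*a_3 + 1/4*a_4
  a_2 = 1/5*a_0 + 1/20*a_1 + 0*a_2 + 7/20*a_3 + 2/5*a_4
  a_3 = 1/5*a_0 + 3/5*a_1 + 1/20*a_2 + 1/20*a_3 + 1/10*a_4

Substituting a_0 = 1 and a_4 = 0, rearrange to (I - Q) a = r where r[i] = P(i -> 0):
  [7/10, -1/5, -1/20] . (a_1, a_2, a_3) = 1/5
  [-1/20, 1, -7/20] . (a_1, a_2, a_3) = 1/5
  [-3/5, -1/20, 19/20] . (a_1, a_2, a_3) = 1/5

Solving yields:
  a_1 = 664/1523
  a_2 = 608/1523
  a_3 = 772/1523

Starting state is 1, so the absorption probability is a_1 = 664/1523.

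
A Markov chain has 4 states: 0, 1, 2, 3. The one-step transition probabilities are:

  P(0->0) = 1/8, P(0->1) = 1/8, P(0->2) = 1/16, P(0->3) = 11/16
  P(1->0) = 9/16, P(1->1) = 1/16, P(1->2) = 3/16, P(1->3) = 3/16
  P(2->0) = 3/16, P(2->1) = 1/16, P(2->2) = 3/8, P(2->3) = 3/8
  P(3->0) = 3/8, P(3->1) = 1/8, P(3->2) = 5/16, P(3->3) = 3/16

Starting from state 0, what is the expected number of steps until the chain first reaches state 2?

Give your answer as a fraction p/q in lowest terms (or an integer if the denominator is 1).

Answer: 544/99

Derivation:
Let h_i = expected steps to first reach 2 from state i.
Boundary: h_2 = 0.
First-step equations for the other states:
  h_0 = 1 + 1/8*h_0 + 1/8*h_1 + 1/16*h_2 + 11/16*h_3
  h_1 = 1 + 9/16*h_0 + 1/16*h_1 + 3/16*h_2 + 3/16*h_3
  h_3 = 1 + 3/8*h_0 + 1/8*h_1 + 5/16*h_2 + 3/16*h_3

Substituting h_2 = 0 and rearranging gives the linear system (I - Q) h = 1:
  [7/8, -1/8, -11/16] . (h_0, h_1, h_3) = 1
  [-9/16, 15/16, -3/16] . (h_0, h_1, h_3) = 1
  [-3/8, -1/8, 13/16] . (h_0, h_1, h_3) = 1

Solving yields:
  h_0 = 544/99
  h_1 = 1568/297
  h_3 = 1360/297

Starting state is 0, so the expected hitting time is h_0 = 544/99.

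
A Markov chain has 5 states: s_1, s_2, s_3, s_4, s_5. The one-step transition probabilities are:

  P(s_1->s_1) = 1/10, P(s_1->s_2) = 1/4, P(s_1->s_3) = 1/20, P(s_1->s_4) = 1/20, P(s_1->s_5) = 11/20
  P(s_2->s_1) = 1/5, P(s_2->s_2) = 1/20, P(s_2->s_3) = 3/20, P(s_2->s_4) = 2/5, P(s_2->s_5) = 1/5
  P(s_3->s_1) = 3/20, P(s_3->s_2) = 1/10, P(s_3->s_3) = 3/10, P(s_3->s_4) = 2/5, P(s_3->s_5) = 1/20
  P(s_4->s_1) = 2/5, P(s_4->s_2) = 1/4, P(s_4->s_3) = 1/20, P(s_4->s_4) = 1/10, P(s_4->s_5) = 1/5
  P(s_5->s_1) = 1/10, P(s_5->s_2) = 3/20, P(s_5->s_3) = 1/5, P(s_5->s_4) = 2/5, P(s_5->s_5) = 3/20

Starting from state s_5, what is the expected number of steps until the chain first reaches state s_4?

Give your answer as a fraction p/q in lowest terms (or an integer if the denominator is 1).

Answer: 10520/3753

Derivation:
Let h_i = expected steps to first reach s_4 from state i.
Boundary: h_s_4 = 0.
First-step equations for the other states:
  h_s_1 = 1 + 1/10*h_s_1 + 1/4*h_s_2 + 1/20*h_s_3 + 1/20*h_s_4 + 11/20*h_s_5
  h_s_2 = 1 + 1/5*h_s_1 + 1/20*h_s_2 + 3/20*h_s_3 + 2/5*h_s_4 + 1/5*h_s_5
  h_s_3 = 1 + 3/20*h_s_1 + 1/10*h_s_2 + 3/10*h_s_3 + 2/5*h_s_4 + 1/20*h_s_5
  h_s_5 = 1 + 1/10*h_s_1 + 3/20*h_s_2 + 1/5*h_s_3 + 2/5*h_s_4 + 3/20*h_s_5

Substituting h_s_4 = 0 and rearranging gives the linear system (I - Q) h = 1:
  [9/10, -1/4, -1/20, -11/20] . (h_s_1, h_s_2, h_s_3, h_s_5) = 1
  [-1/5, 19/20, -3/20, -1/5] . (h_s_1, h_s_2, h_s_3, h_s_5) = 1
  [-3/20, -1/10, 7/10, -1/20] . (h_s_1, h_s_2, h_s_3, h_s_5) = 1
  [-1/10, -3/20, -1/5, 17/20] . (h_s_1, h_s_2, h_s_3, h_s_5) = 1

Solving yields:
  h_s_1 = 42620/11259
  h_s_2 = 32540/11259
  h_s_3 = 32120/11259
  h_s_5 = 10520/3753

Starting state is s_5, so the expected hitting time is h_s_5 = 10520/3753.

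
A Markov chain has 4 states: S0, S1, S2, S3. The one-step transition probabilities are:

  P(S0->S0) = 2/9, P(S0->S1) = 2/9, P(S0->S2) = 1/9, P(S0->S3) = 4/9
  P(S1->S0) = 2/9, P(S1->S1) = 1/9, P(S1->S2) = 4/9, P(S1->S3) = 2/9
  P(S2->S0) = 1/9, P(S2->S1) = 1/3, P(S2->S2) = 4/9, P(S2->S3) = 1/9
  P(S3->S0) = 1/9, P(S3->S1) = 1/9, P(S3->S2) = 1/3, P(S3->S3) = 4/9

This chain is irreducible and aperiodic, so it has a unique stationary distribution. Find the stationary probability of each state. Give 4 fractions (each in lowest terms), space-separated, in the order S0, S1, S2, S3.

The stationary distribution satisfies pi = pi * P, i.e.:
  pi_S0 = 2/9*pi_S0 + 2/9*pi_S1 + 1/9*pi_S2 + 1/9*pi_S3
  pi_S1 = 2/9*pi_S0 + 1/9*pi_S1 + 1/3*pi_S2 + 1/9*pi_S3
  pi_S2 = 1/9*pi_S0 + 4/9*pi_S1 + 4/9*pi_S2 + 1/3*pi_S3
  pi_S3 = 4/9*pi_S0 + 2/9*pi_S1 + 1/9*pi_S2 + 4/9*pi_S3
with normalization: pi_S0 + pi_S1 + pi_S2 + pi_S3 = 1.

Using the first 3 balance equations plus normalization, the linear system A*pi = b is:
  [-7/9, 2/9, 1/9, 1/9] . pi = 0
  [2/9, -8/9, 1/3, 1/9] . pi = 0
  [1/9, 4/9, -5/9, 1/3] . pi = 0
  [1, 1, 1, 1] . pi = 1

Solving yields:
  pi_S0 = 21/139
  pi_S1 = 29/139
  pi_S2 = 101/278
  pi_S3 = 77/278

Verification (pi * P):
  21/139*2/9 + 29/139*2/9 + 101/278*1/9 + 77/278*1/9 = 21/139 = pi_S0  (ok)
  21/139*2/9 + 29/139*1/9 + 101/278*1/3 + 77/278*1/9 = 29/139 = pi_S1  (ok)
  21/139*1/9 + 29/139*4/9 + 101/278*4/9 + 77/278*1/3 = 101/278 = pi_S2  (ok)
  21/139*4/9 + 29/139*2/9 + 101/278*1/9 + 77/278*4/9 = 77/278 = pi_S3  (ok)

Answer: 21/139 29/139 101/278 77/278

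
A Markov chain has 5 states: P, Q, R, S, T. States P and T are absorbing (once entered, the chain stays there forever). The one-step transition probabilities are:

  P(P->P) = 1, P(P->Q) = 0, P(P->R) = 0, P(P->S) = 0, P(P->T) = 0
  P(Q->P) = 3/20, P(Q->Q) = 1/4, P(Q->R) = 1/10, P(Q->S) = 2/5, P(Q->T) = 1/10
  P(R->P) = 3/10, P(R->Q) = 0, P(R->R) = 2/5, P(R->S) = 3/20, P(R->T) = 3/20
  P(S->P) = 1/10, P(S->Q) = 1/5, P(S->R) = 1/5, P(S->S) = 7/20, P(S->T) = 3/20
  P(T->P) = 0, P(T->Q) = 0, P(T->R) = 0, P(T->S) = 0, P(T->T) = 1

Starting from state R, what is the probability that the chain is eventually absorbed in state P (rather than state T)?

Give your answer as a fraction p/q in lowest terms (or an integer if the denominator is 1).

Let a_i = P(absorbed in P | start in state i).
Boundary conditions: a_P = 1, a_T = 0.
For each transient state i, a_i = sum_j P(i->j) * a_j:
  a_Q = 3/20*a_P + 1/4*a_Q + 1/10*a_R + 2/5*a_S + 1/10*a_T
  a_R = 3/10*a_P + 0*a_Q + 2/5*a_R + 3/20*a_S + 3/20*a_T
  a_S = 1/10*a_P + 1/5*a_Q + 1/5*a_R + 7/20*a_S + 3/20*a_T

Substituting a_P = 1 and a_T = 0, rearrange to (I - Q) a = r where r[i] = P(i -> P):
  [3/4, -1/10, -2/5] . (a_Q, a_R, a_S) = 3/20
  [0, 3/5, -3/20] . (a_Q, a_R, a_S) = 3/10
  [-1/5, -1/5, 13/20] . (a_Q, a_R, a_S) = 1/10

Solving yields:
  a_Q = 41/73
  a_R = 46/73
  a_S = 38/73

Starting state is R, so the absorption probability is a_R = 46/73.

Answer: 46/73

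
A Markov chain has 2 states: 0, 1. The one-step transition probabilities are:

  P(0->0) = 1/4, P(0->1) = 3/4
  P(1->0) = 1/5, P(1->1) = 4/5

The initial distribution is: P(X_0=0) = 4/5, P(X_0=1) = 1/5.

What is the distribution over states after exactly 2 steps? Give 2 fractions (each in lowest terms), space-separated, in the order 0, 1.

Answer: 53/250 197/250

Derivation:
Propagating the distribution step by step (d_{t+1} = d_t * P):
d_0 = (0=4/5, 1=1/5)
  d_1[0] = 4/5*1/4 + 1/5*1/5 = 6/25
  d_1[1] = 4/5*3/4 + 1/5*4/5 = 19/25
d_1 = (0=6/25, 1=19/25)
  d_2[0] = 6/25*1/4 + 19/25*1/5 = 53/250
  d_2[1] = 6/25*3/4 + 19/25*4/5 = 197/250
d_2 = (0=53/250, 1=197/250)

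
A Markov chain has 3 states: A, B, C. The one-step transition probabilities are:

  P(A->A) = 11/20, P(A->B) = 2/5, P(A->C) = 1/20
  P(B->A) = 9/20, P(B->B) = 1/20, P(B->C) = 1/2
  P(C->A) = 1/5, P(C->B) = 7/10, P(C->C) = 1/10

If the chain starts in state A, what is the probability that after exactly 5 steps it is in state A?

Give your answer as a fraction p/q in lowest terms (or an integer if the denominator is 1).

Computing P^5 by repeated multiplication:
P^1 =
  A: [11/20, 2/5, 1/20]
  B: [9/20, 1/20, 1/2]
  C: [1/5, 7/10, 1/10]
P^2 =
  A: [197/400, 11/40, 93/400]
  B: [37/100, 213/400, 39/400]
  C: [89/200, 37/200, 37/100]
P^3 =
  A: [3529/8000, 747/2000, 1483/8000]
  B: [3701/8000, 1943/8000, 589/2000]
  C: [201/500, 357/800, 607/4000]
P^4 =
  A: [71643/160000, 25991/80000, 291/1280]
  B: [33811/80000, 12907/32000, 27843/160000]
  C: [36181/80000, 23147/80000, 323/1250]
P^5 =
  A: [1401411/3200000, 141797/400000, 664213/3200000]
  B: [1436029/3200000, 995313/3200000, 384329/1600000]
  C: [344501/800000, 602003/1600000, 61799/320000]

(P^5)[A -> A] = 1401411/3200000

Answer: 1401411/3200000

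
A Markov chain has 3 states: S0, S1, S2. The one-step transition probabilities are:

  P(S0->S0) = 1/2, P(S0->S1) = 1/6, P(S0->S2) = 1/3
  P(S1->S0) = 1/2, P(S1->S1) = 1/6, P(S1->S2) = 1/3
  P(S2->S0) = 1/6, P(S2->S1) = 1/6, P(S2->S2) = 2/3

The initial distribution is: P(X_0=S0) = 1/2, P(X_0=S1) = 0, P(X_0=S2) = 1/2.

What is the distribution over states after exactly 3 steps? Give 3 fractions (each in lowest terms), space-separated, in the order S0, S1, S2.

Propagating the distribution step by step (d_{t+1} = d_t * P):
d_0 = (S0=1/2, S1=0, S2=1/2)
  d_1[S0] = 1/2*1/2 + 0*1/2 + 1/2*1/6 = 1/3
  d_1[S1] = 1/2*1/6 + 0*1/6 + 1/2*1/6 = 1/6
  d_1[S2] = 1/2*1/3 + 0*1/3 + 1/2*2/3 = 1/2
d_1 = (S0=1/3, S1=1/6, S2=1/2)
  d_2[S0] = 1/3*1/2 + 1/6*1/2 + 1/2*1/6 = 1/3
  d_2[S1] = 1/3*1/6 + 1/6*1/6 + 1/2*1/6 = 1/6
  d_2[S2] = 1/3*1/3 + 1/6*1/3 + 1/2*2/3 = 1/2
d_2 = (S0=1/3, S1=1/6, S2=1/2)
  d_3[S0] = 1/3*1/2 + 1/6*1/2 + 1/2*1/6 = 1/3
  d_3[S1] = 1/3*1/6 + 1/6*1/6 + 1/2*1/6 = 1/6
  d_3[S2] = 1/3*1/3 + 1/6*1/3 + 1/2*2/3 = 1/2
d_3 = (S0=1/3, S1=1/6, S2=1/2)

Answer: 1/3 1/6 1/2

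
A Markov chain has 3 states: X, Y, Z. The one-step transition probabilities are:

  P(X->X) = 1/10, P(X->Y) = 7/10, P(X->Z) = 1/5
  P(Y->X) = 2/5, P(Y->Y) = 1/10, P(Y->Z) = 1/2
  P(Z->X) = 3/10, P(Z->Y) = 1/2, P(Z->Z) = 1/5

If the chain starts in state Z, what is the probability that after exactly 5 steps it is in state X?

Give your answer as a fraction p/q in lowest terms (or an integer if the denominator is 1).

Answer: 3523/12500

Derivation:
Computing P^5 by repeated multiplication:
P^1 =
  X: [1/10, 7/10, 1/5]
  Y: [2/5, 1/10, 1/2]
  Z: [3/10, 1/2, 1/5]
P^2 =
  X: [7/20, 6/25, 41/100]
  Y: [23/100, 27/50, 23/100]
  Z: [29/100, 9/25, 7/20]
P^3 =
  X: [127/500, 237/500, 34/125]
  Y: [77/250, 33/100, 181/500]
  Z: [139/500, 207/500, 77/250]
P^4 =
  X: [1483/5000, 903/2500, 1711/5000]
  Y: [1357/5000, 537/1250, 299/1000]
  Z: [1429/5000, 39/100, 1621/5000]
P^5 =
  X: [173/625, 10371/25000, 7709/25000]
  Y: [7217/25000, 9561/25000, 4111/12500]
  Z: [3523/12500, 10029/25000, 317/1000]

(P^5)[Z -> X] = 3523/12500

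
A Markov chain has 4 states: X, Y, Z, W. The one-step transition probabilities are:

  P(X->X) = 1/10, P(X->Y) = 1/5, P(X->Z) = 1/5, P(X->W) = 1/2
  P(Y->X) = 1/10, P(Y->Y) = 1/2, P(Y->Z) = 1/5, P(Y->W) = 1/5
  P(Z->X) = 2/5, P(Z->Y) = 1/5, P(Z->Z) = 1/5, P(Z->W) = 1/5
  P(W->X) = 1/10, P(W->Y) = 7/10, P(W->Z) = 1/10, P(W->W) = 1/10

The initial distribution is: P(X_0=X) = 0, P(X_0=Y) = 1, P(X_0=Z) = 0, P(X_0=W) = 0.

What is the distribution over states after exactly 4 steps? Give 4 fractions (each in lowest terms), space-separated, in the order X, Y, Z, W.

Propagating the distribution step by step (d_{t+1} = d_t * P):
d_0 = (X=0, Y=1, Z=0, W=0)
  d_1[X] = 0*1/10 + 1*1/10 + 0*2/5 + 0*1/10 = 1/10
  d_1[Y] = 0*1/5 + 1*1/2 + 0*1/5 + 0*7/10 = 1/2
  d_1[Z] = 0*1/5 + 1*1/5 + 0*1/5 + 0*1/10 = 1/5
  d_1[W] = 0*1/2 + 1*1/5 + 0*1/5 + 0*1/10 = 1/5
d_1 = (X=1/10, Y=1/2, Z=1/5, W=1/5)
  d_2[X] = 1/10*1/10 + 1/2*1/10 + 1/5*2/5 + 1/5*1/10 = 4/25
  d_2[Y] = 1/10*1/5 + 1/2*1/2 + 1/5*1/5 + 1/5*7/10 = 9/20
  d_2[Z] = 1/10*1/5 + 1/2*1/5 + 1/5*1/5 + 1/5*1/10 = 9/50
  d_2[W] = 1/10*1/2 + 1/2*1/5 + 1/5*1/5 + 1/5*1/10 = 21/100
d_2 = (X=4/25, Y=9/20, Z=9/50, W=21/100)
  d_3[X] = 4/25*1/10 + 9/20*1/10 + 9/50*2/5 + 21/100*1/10 = 77/500
  d_3[Y] = 4/25*1/5 + 9/20*1/2 + 9/50*1/5 + 21/100*7/10 = 11/25
  d_3[Z] = 4/25*1/5 + 9/20*1/5 + 9/50*1/5 + 21/100*1/10 = 179/1000
  d_3[W] = 4/25*1/2 + 9/20*1/5 + 9/50*1/5 + 21/100*1/10 = 227/1000
d_3 = (X=77/500, Y=11/25, Z=179/1000, W=227/1000)
  d_4[X] = 77/500*1/10 + 11/25*1/10 + 179/1000*2/5 + 227/1000*1/10 = 1537/10000
  d_4[Y] = 77/500*1/5 + 11/25*1/2 + 179/1000*1/5 + 227/1000*7/10 = 891/2000
  d_4[Z] = 77/500*1/5 + 11/25*1/5 + 179/1000*1/5 + 227/1000*1/10 = 1773/10000
  d_4[W] = 77/500*1/2 + 11/25*1/5 + 179/1000*1/5 + 227/1000*1/10 = 447/2000
d_4 = (X=1537/10000, Y=891/2000, Z=1773/10000, W=447/2000)

Answer: 1537/10000 891/2000 1773/10000 447/2000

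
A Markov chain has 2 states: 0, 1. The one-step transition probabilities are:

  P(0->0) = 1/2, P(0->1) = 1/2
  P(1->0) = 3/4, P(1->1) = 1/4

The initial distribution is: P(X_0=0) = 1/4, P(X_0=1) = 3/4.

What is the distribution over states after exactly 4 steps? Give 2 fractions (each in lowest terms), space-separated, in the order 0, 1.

Propagating the distribution step by step (d_{t+1} = d_t * P):
d_0 = (0=1/4, 1=3/4)
  d_1[0] = 1/4*1/2 + 3/4*3/4 = 11/16
  d_1[1] = 1/4*1/2 + 3/4*1/4 = 5/16
d_1 = (0=11/16, 1=5/16)
  d_2[0] = 11/16*1/2 + 5/16*3/4 = 37/64
  d_2[1] = 11/16*1/2 + 5/16*1/4 = 27/64
d_2 = (0=37/64, 1=27/64)
  d_3[0] = 37/64*1/2 + 27/64*3/4 = 155/256
  d_3[1] = 37/64*1/2 + 27/64*1/4 = 101/256
d_3 = (0=155/256, 1=101/256)
  d_4[0] = 155/256*1/2 + 101/256*3/4 = 613/1024
  d_4[1] = 155/256*1/2 + 101/256*1/4 = 411/1024
d_4 = (0=613/1024, 1=411/1024)

Answer: 613/1024 411/1024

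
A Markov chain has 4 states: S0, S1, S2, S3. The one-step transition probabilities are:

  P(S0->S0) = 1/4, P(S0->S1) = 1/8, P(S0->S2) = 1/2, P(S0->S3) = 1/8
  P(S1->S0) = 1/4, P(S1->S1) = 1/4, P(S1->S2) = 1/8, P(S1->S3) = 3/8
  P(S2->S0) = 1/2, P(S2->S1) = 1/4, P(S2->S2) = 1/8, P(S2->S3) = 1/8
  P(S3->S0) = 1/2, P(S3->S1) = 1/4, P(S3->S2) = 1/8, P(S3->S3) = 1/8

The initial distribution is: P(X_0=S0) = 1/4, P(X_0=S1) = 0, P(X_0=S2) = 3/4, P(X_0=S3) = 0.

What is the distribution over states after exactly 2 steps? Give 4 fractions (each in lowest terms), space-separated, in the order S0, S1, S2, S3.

Propagating the distribution step by step (d_{t+1} = d_t * P):
d_0 = (S0=1/4, S1=0, S2=3/4, S3=0)
  d_1[S0] = 1/4*1/4 + 0*1/4 + 3/4*1/2 + 0*1/2 = 7/16
  d_1[S1] = 1/4*1/8 + 0*1/4 + 3/4*1/4 + 0*1/4 = 7/32
  d_1[S2] = 1/4*1/2 + 0*1/8 + 3/4*1/8 + 0*1/8 = 7/32
  d_1[S3] = 1/4*1/8 + 0*3/8 + 3/4*1/8 + 0*1/8 = 1/8
d_1 = (S0=7/16, S1=7/32, S2=7/32, S3=1/8)
  d_2[S0] = 7/16*1/4 + 7/32*1/4 + 7/32*1/2 + 1/8*1/2 = 43/128
  d_2[S1] = 7/16*1/8 + 7/32*1/4 + 7/32*1/4 + 1/8*1/4 = 25/128
  d_2[S2] = 7/16*1/2 + 7/32*1/8 + 7/32*1/8 + 1/8*1/8 = 37/128
  d_2[S3] = 7/16*1/8 + 7/32*3/8 + 7/32*1/8 + 1/8*1/8 = 23/128
d_2 = (S0=43/128, S1=25/128, S2=37/128, S3=23/128)

Answer: 43/128 25/128 37/128 23/128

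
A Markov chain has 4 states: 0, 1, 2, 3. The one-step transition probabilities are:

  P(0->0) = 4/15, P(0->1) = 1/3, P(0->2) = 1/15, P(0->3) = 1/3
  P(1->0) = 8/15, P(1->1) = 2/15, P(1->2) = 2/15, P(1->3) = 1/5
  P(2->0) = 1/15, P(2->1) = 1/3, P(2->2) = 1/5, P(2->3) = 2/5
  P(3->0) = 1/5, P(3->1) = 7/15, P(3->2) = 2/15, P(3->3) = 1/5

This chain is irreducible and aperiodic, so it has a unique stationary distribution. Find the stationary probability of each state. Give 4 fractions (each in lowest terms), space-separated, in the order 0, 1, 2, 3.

The stationary distribution satisfies pi = pi * P, i.e.:
  pi_0 = 4/15*pi_0 + 8/15*pi_1 + 1/15*pi_2 + 1/5*pi_3
  pi_1 = 1/3*pi_0 + 2/15*pi_1 + 1/3*pi_2 + 7/15*pi_3
  pi_2 = 1/15*pi_0 + 2/15*pi_1 + 1/5*pi_2 + 2/15*pi_3
  pi_3 = 1/3*pi_0 + 1/5*pi_1 + 2/5*pi_2 + 1/5*pi_3
with normalization: pi_0 + pi_1 + pi_2 + pi_3 = 1.

Using the first 3 balance equations plus normalization, the linear system A*pi = b is:
  [-11/15, 8/15, 1/15, 1/5] . pi = 0
  [1/3, -13/15, 1/3, 7/15] . pi = 0
  [1/15, 2/15, -4/5, 2/15] . pi = 0
  [1, 1, 1, 1] . pi = 1

Solving yields:
  pi_0 = 123/401
  pi_1 = 616/2005
  pi_2 = 97/802
  pi_3 = 1063/4010

Verification (pi * P):
  123/401*4/15 + 616/2005*8/15 + 97/802*1/15 + 1063/4010*1/5 = 123/401 = pi_0  (ok)
  123/401*1/3 + 616/2005*2/15 + 97/802*1/3 + 1063/4010*7/15 = 616/2005 = pi_1  (ok)
  123/401*1/15 + 616/2005*2/15 + 97/802*1/5 + 1063/4010*2/15 = 97/802 = pi_2  (ok)
  123/401*1/3 + 616/2005*1/5 + 97/802*2/5 + 1063/4010*1/5 = 1063/4010 = pi_3  (ok)

Answer: 123/401 616/2005 97/802 1063/4010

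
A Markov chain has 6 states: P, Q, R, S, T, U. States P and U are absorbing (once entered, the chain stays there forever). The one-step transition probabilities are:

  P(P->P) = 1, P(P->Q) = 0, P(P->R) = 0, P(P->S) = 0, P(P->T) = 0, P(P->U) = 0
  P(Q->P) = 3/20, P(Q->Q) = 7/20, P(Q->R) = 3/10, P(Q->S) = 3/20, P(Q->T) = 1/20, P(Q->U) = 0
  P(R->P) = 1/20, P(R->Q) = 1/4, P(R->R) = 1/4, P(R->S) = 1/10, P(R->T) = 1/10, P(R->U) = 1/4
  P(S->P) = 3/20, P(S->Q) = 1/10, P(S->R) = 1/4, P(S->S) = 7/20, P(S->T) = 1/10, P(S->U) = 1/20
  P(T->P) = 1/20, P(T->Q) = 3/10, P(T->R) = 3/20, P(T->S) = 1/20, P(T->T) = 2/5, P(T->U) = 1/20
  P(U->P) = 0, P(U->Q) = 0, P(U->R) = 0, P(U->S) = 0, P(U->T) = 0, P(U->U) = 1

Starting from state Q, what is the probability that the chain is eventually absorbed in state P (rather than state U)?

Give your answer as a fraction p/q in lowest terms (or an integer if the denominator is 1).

Answer: 5009/8516

Derivation:
Let a_i = P(absorbed in P | start in state i).
Boundary conditions: a_P = 1, a_U = 0.
For each transient state i, a_i = sum_j P(i->j) * a_j:
  a_Q = 3/20*a_P + 7/20*a_Q + 3/10*a_R + 3/20*a_S + 1/20*a_T + 0*a_U
  a_R = 1/20*a_P + 1/4*a_Q + 1/4*a_R + 1/10*a_S + 1/10*a_T + 1/4*a_U
  a_S = 3/20*a_P + 1/10*a_Q + 1/4*a_R + 7/20*a_S + 1/10*a_T + 1/20*a_U
  a_T = 1/20*a_P + 3/10*a_Q + 3/20*a_R + 1/20*a_S + 2/5*a_T + 1/20*a_U

Substituting a_P = 1 and a_U = 0, rearrange to (I - Q) a = r where r[i] = P(i -> P):
  [13/20, -3/10, -3/20, -1/20] . (a_Q, a_R, a_S, a_T) = 3/20
  [-1/4, 3/4, -1/10, -1/10] . (a_Q, a_R, a_S, a_T) = 1/20
  [-1/10, -1/4, 13/20, -1/10] . (a_Q, a_R, a_S, a_T) = 3/20
  [-3/10, -3/20, -1/20, 3/5] . (a_Q, a_R, a_S, a_T) = 1/20

Solving yields:
  a_Q = 5009/8516
  a_R = 3469/8516
  a_S = 4759/8516
  a_T = 2239/4258

Starting state is Q, so the absorption probability is a_Q = 5009/8516.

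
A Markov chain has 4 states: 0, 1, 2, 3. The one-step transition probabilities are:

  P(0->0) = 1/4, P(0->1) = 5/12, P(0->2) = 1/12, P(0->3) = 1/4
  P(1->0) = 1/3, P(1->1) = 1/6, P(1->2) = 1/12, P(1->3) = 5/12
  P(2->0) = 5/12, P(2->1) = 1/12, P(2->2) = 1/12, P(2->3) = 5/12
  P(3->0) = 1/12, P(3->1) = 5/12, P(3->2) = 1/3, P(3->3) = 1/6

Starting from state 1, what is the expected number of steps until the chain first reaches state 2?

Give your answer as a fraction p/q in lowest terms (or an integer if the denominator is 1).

Let h_i = expected steps to first reach 2 from state i.
Boundary: h_2 = 0.
First-step equations for the other states:
  h_0 = 1 + 1/4*h_0 + 5/12*h_1 + 1/12*h_2 + 1/4*h_3
  h_1 = 1 + 1/3*h_0 + 1/6*h_1 + 1/12*h_2 + 5/12*h_3
  h_3 = 1 + 1/12*h_0 + 5/12*h_1 + 1/3*h_2 + 1/6*h_3

Substituting h_2 = 0 and rearranging gives the linear system (I - Q) h = 1:
  [3/4, -5/12, -1/4] . (h_0, h_1, h_3) = 1
  [-1/3, 5/6, -5/12] . (h_0, h_1, h_3) = 1
  [-1/12, -5/12, 5/6] . (h_0, h_1, h_3) = 1

Solving yields:
  h_0 = 13/2
  h_1 = 63/10
  h_3 = 5

Starting state is 1, so the expected hitting time is h_1 = 63/10.

Answer: 63/10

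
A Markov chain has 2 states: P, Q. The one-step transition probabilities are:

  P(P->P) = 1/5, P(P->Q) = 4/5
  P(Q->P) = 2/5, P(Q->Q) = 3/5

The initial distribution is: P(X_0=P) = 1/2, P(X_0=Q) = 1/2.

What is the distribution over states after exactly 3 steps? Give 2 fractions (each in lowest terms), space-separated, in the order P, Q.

Answer: 83/250 167/250

Derivation:
Propagating the distribution step by step (d_{t+1} = d_t * P):
d_0 = (P=1/2, Q=1/2)
  d_1[P] = 1/2*1/5 + 1/2*2/5 = 3/10
  d_1[Q] = 1/2*4/5 + 1/2*3/5 = 7/10
d_1 = (P=3/10, Q=7/10)
  d_2[P] = 3/10*1/5 + 7/10*2/5 = 17/50
  d_2[Q] = 3/10*4/5 + 7/10*3/5 = 33/50
d_2 = (P=17/50, Q=33/50)
  d_3[P] = 17/50*1/5 + 33/50*2/5 = 83/250
  d_3[Q] = 17/50*4/5 + 33/50*3/5 = 167/250
d_3 = (P=83/250, Q=167/250)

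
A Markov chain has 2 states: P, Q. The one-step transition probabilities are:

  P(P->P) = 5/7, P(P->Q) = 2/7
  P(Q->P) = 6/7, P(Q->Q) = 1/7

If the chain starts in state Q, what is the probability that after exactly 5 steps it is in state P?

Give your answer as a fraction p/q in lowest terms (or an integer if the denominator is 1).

Answer: 12606/16807

Derivation:
Computing P^5 by repeated multiplication:
P^1 =
  P: [5/7, 2/7]
  Q: [6/7, 1/7]
P^2 =
  P: [37/49, 12/49]
  Q: [36/49, 13/49]
P^3 =
  P: [257/343, 86/343]
  Q: [258/343, 85/343]
P^4 =
  P: [1801/2401, 600/2401]
  Q: [1800/2401, 601/2401]
P^5 =
  P: [12605/16807, 4202/16807]
  Q: [12606/16807, 4201/16807]

(P^5)[Q -> P] = 12606/16807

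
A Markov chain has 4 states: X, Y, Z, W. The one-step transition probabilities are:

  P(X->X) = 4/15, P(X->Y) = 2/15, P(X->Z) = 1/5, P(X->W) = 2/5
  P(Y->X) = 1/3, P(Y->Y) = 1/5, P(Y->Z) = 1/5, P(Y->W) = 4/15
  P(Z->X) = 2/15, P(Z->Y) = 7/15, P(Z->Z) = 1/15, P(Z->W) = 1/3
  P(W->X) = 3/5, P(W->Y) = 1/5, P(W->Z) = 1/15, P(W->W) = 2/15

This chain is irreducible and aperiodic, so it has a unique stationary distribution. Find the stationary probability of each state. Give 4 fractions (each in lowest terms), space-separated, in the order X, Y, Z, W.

The stationary distribution satisfies pi = pi * P, i.e.:
  pi_X = 4/15*pi_X + 1/3*pi_Y + 2/15*pi_Z + 3/5*pi_W
  pi_Y = 2/15*pi_X + 1/5*pi_Y + 7/15*pi_Z + 1/5*pi_W
  pi_Z = 1/5*pi_X + 1/5*pi_Y + 1/15*pi_Z + 1/15*pi_W
  pi_W = 2/5*pi_X + 4/15*pi_Y + 1/3*pi_Z + 2/15*pi_W
with normalization: pi_X + pi_Y + pi_Z + pi_W = 1.

Using the first 3 balance equations plus normalization, the linear system A*pi = b is:
  [-11/15, 1/3, 2/15, 3/5] . pi = 0
  [2/15, -4/5, 7/15, 1/5] . pi = 0
  [1/5, 1/5, -14/15, 1/15] . pi = 0
  [1, 1, 1, 1] . pi = 1

Solving yields:
  pi_X = 5/14
  pi_Y = 3/14
  pi_Z = 1/7
  pi_W = 2/7

Verification (pi * P):
  5/14*4/15 + 3/14*1/3 + 1/7*2/15 + 2/7*3/5 = 5/14 = pi_X  (ok)
  5/14*2/15 + 3/14*1/5 + 1/7*7/15 + 2/7*1/5 = 3/14 = pi_Y  (ok)
  5/14*1/5 + 3/14*1/5 + 1/7*1/15 + 2/7*1/15 = 1/7 = pi_Z  (ok)
  5/14*2/5 + 3/14*4/15 + 1/7*1/3 + 2/7*2/15 = 2/7 = pi_W  (ok)

Answer: 5/14 3/14 1/7 2/7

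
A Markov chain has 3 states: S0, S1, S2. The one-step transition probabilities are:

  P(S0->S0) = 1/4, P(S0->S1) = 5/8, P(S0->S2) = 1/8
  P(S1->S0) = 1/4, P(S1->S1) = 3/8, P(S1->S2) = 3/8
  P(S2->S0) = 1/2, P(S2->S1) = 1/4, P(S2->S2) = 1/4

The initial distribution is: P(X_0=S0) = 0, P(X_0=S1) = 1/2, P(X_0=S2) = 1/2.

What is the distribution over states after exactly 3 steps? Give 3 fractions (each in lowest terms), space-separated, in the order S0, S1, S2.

Propagating the distribution step by step (d_{t+1} = d_t * P):
d_0 = (S0=0, S1=1/2, S2=1/2)
  d_1[S0] = 0*1/4 + 1/2*1/4 + 1/2*1/2 = 3/8
  d_1[S1] = 0*5/8 + 1/2*3/8 + 1/2*1/4 = 5/16
  d_1[S2] = 0*1/8 + 1/2*3/8 + 1/2*1/4 = 5/16
d_1 = (S0=3/8, S1=5/16, S2=5/16)
  d_2[S0] = 3/8*1/4 + 5/16*1/4 + 5/16*1/2 = 21/64
  d_2[S1] = 3/8*5/8 + 5/16*3/8 + 5/16*1/4 = 55/128
  d_2[S2] = 3/8*1/8 + 5/16*3/8 + 5/16*1/4 = 31/128
d_2 = (S0=21/64, S1=55/128, S2=31/128)
  d_3[S0] = 21/64*1/4 + 55/128*1/4 + 31/128*1/2 = 159/512
  d_3[S1] = 21/64*5/8 + 55/128*3/8 + 31/128*1/4 = 437/1024
  d_3[S2] = 21/64*1/8 + 55/128*3/8 + 31/128*1/4 = 269/1024
d_3 = (S0=159/512, S1=437/1024, S2=269/1024)

Answer: 159/512 437/1024 269/1024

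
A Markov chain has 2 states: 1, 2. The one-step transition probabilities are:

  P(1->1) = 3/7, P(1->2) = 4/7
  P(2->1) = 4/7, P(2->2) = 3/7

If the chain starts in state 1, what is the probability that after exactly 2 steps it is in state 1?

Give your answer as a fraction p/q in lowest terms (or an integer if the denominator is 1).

Answer: 25/49

Derivation:
Computing P^2 by repeated multiplication:
P^1 =
  1: [3/7, 4/7]
  2: [4/7, 3/7]
P^2 =
  1: [25/49, 24/49]
  2: [24/49, 25/49]

(P^2)[1 -> 1] = 25/49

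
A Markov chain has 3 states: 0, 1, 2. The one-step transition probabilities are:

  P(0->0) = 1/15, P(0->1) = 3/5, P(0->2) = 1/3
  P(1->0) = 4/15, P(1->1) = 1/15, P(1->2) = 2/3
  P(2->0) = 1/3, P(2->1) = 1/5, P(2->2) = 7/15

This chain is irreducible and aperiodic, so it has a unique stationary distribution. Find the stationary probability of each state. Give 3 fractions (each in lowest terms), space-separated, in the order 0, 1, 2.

Answer: 82/329 87/329 160/329

Derivation:
The stationary distribution satisfies pi = pi * P, i.e.:
  pi_0 = 1/15*pi_0 + 4/15*pi_1 + 1/3*pi_2
  pi_1 = 3/5*pi_0 + 1/15*pi_1 + 1/5*pi_2
  pi_2 = 1/3*pi_0 + 2/3*pi_1 + 7/15*pi_2
with normalization: pi_0 + pi_1 + pi_2 = 1.

Using the first 2 balance equations plus normalization, the linear system A*pi = b is:
  [-14/15, 4/15, 1/3] . pi = 0
  [3/5, -14/15, 1/5] . pi = 0
  [1, 1, 1] . pi = 1

Solving yields:
  pi_0 = 82/329
  pi_1 = 87/329
  pi_2 = 160/329

Verification (pi * P):
  82/329*1/15 + 87/329*4/15 + 160/329*1/3 = 82/329 = pi_0  (ok)
  82/329*3/5 + 87/329*1/15 + 160/329*1/5 = 87/329 = pi_1  (ok)
  82/329*1/3 + 87/329*2/3 + 160/329*7/15 = 160/329 = pi_2  (ok)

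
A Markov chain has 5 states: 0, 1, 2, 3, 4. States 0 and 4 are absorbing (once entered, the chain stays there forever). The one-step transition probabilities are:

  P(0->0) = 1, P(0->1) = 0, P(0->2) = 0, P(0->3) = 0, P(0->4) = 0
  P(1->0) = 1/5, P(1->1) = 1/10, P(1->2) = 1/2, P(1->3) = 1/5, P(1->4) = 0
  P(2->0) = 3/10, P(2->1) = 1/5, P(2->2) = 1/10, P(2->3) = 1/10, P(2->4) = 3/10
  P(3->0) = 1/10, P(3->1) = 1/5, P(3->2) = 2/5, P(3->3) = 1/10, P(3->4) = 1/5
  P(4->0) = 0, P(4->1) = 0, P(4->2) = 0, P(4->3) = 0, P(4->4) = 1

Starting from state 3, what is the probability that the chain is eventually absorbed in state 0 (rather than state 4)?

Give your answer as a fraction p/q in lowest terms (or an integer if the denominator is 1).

Let a_i = P(absorbed in 0 | start in state i).
Boundary conditions: a_0 = 1, a_4 = 0.
For each transient state i, a_i = sum_j P(i->j) * a_j:
  a_1 = 1/5*a_0 + 1/10*a_1 + 1/2*a_2 + 1/5*a_3 + 0*a_4
  a_2 = 3/10*a_0 + 1/5*a_1 + 1/10*a_2 + 1/10*a_3 + 3/10*a_4
  a_3 = 1/10*a_0 + 1/5*a_1 + 2/5*a_2 + 1/10*a_3 + 1/5*a_4

Substituting a_0 = 1 and a_4 = 0, rearrange to (I - Q) a = r where r[i] = P(i -> 0):
  [9/10, -1/2, -1/5] . (a_1, a_2, a_3) = 1/5
  [-1/5, 9/10, -1/10] . (a_1, a_2, a_3) = 3/10
  [-1/5, -2/5, 9/10] . (a_1, a_2, a_3) = 1/10

Solving yields:
  a_1 = 336/541
  a_2 = 284/541
  a_3 = 261/541

Starting state is 3, so the absorption probability is a_3 = 261/541.

Answer: 261/541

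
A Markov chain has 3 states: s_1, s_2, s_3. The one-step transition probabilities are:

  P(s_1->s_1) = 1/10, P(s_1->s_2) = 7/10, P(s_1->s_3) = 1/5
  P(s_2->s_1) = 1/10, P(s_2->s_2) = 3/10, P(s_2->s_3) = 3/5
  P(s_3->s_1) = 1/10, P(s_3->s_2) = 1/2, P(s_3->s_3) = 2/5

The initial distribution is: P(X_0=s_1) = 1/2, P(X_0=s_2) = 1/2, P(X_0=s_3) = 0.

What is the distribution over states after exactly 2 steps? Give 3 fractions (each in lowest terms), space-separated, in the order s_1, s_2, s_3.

Answer: 1/10 21/50 12/25

Derivation:
Propagating the distribution step by step (d_{t+1} = d_t * P):
d_0 = (s_1=1/2, s_2=1/2, s_3=0)
  d_1[s_1] = 1/2*1/10 + 1/2*1/10 + 0*1/10 = 1/10
  d_1[s_2] = 1/2*7/10 + 1/2*3/10 + 0*1/2 = 1/2
  d_1[s_3] = 1/2*1/5 + 1/2*3/5 + 0*2/5 = 2/5
d_1 = (s_1=1/10, s_2=1/2, s_3=2/5)
  d_2[s_1] = 1/10*1/10 + 1/2*1/10 + 2/5*1/10 = 1/10
  d_2[s_2] = 1/10*7/10 + 1/2*3/10 + 2/5*1/2 = 21/50
  d_2[s_3] = 1/10*1/5 + 1/2*3/5 + 2/5*2/5 = 12/25
d_2 = (s_1=1/10, s_2=21/50, s_3=12/25)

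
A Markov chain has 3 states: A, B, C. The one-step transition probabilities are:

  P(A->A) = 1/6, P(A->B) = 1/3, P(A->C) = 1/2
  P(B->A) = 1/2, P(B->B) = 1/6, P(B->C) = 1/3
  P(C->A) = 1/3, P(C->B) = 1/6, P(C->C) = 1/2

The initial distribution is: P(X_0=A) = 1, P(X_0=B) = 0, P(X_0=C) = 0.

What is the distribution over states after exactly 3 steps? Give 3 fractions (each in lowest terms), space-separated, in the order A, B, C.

Answer: 11/36 49/216 101/216

Derivation:
Propagating the distribution step by step (d_{t+1} = d_t * P):
d_0 = (A=1, B=0, C=0)
  d_1[A] = 1*1/6 + 0*1/2 + 0*1/3 = 1/6
  d_1[B] = 1*1/3 + 0*1/6 + 0*1/6 = 1/3
  d_1[C] = 1*1/2 + 0*1/3 + 0*1/2 = 1/2
d_1 = (A=1/6, B=1/3, C=1/2)
  d_2[A] = 1/6*1/6 + 1/3*1/2 + 1/2*1/3 = 13/36
  d_2[B] = 1/6*1/3 + 1/3*1/6 + 1/2*1/6 = 7/36
  d_2[C] = 1/6*1/2 + 1/3*1/3 + 1/2*1/2 = 4/9
d_2 = (A=13/36, B=7/36, C=4/9)
  d_3[A] = 13/36*1/6 + 7/36*1/2 + 4/9*1/3 = 11/36
  d_3[B] = 13/36*1/3 + 7/36*1/6 + 4/9*1/6 = 49/216
  d_3[C] = 13/36*1/2 + 7/36*1/3 + 4/9*1/2 = 101/216
d_3 = (A=11/36, B=49/216, C=101/216)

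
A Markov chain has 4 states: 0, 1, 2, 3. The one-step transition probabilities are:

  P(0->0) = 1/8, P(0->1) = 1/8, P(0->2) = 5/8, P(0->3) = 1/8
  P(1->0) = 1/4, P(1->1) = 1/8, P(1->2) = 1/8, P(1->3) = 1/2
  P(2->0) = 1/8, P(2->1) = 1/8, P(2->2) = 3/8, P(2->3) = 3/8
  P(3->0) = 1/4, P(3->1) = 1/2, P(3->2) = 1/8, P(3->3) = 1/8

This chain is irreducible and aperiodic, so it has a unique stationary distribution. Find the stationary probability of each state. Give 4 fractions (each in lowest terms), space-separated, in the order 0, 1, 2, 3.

The stationary distribution satisfies pi = pi * P, i.e.:
  pi_0 = 1/8*pi_0 + 1/4*pi_1 + 1/8*pi_2 + 1/4*pi_3
  pi_1 = 1/8*pi_0 + 1/8*pi_1 + 1/8*pi_2 + 1/2*pi_3
  pi_2 = 5/8*pi_0 + 1/8*pi_1 + 3/8*pi_2 + 1/8*pi_3
  pi_3 = 1/8*pi_0 + 1/2*pi_1 + 3/8*pi_2 + 1/8*pi_3
with normalization: pi_0 + pi_1 + pi_2 + pi_3 = 1.

Using the first 3 balance equations plus normalization, the linear system A*pi = b is:
  [-7/8, 1/4, 1/8, 1/4] . pi = 0
  [1/8, -7/8, 1/8, 1/2] . pi = 0
  [5/8, 1/8, -5/8, 1/8] . pi = 0
  [1, 1, 1, 1] . pi = 1

Solving yields:
  pi_0 = 11/58
  pi_1 = 74/319
  pi_2 = 17/58
  pi_3 = 91/319

Verification (pi * P):
  11/58*1/8 + 74/319*1/4 + 17/58*1/8 + 91/319*1/4 = 11/58 = pi_0  (ok)
  11/58*1/8 + 74/319*1/8 + 17/58*1/8 + 91/319*1/2 = 74/319 = pi_1  (ok)
  11/58*5/8 + 74/319*1/8 + 17/58*3/8 + 91/319*1/8 = 17/58 = pi_2  (ok)
  11/58*1/8 + 74/319*1/2 + 17/58*3/8 + 91/319*1/8 = 91/319 = pi_3  (ok)

Answer: 11/58 74/319 17/58 91/319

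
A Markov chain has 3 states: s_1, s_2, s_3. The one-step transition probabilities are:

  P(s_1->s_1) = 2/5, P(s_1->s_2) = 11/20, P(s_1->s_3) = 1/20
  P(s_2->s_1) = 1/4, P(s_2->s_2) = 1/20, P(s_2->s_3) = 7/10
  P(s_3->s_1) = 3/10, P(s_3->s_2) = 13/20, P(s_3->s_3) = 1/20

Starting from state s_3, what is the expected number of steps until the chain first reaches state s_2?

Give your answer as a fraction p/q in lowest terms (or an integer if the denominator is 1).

Let h_i = expected steps to first reach s_2 from state i.
Boundary: h_s_2 = 0.
First-step equations for the other states:
  h_s_1 = 1 + 2/5*h_s_1 + 11/20*h_s_2 + 1/20*h_s_3
  h_s_3 = 1 + 3/10*h_s_1 + 13/20*h_s_2 + 1/20*h_s_3

Substituting h_s_2 = 0 and rearranging gives the linear system (I - Q) h = 1:
  [3/5, -1/20] . (h_s_1, h_s_3) = 1
  [-3/10, 19/20] . (h_s_1, h_s_3) = 1

Solving yields:
  h_s_1 = 200/111
  h_s_3 = 60/37

Starting state is s_3, so the expected hitting time is h_s_3 = 60/37.

Answer: 60/37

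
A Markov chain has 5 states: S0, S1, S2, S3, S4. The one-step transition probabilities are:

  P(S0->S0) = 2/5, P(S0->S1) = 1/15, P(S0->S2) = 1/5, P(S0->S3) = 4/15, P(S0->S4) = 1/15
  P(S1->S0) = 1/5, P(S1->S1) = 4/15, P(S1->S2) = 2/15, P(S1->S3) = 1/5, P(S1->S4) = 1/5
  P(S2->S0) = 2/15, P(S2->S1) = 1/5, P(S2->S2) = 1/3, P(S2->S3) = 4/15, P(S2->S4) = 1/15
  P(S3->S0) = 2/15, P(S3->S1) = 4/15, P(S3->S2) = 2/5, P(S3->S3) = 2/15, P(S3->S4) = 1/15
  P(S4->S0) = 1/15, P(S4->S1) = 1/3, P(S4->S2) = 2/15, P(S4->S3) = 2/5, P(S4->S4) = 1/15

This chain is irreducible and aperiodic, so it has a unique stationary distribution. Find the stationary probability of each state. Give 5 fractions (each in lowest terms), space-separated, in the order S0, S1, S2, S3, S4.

Answer: 7538/39085 1697/7817 10188/39085 9137/39085 3737/39085

Derivation:
The stationary distribution satisfies pi = pi * P, i.e.:
  pi_S0 = 2/5*pi_S0 + 1/5*pi_S1 + 2/15*pi_S2 + 2/15*pi_S3 + 1/15*pi_S4
  pi_S1 = 1/15*pi_S0 + 4/15*pi_S1 + 1/5*pi_S2 + 4/15*pi_S3 + 1/3*pi_S4
  pi_S2 = 1/5*pi_S0 + 2/15*pi_S1 + 1/3*pi_S2 + 2/5*pi_S3 + 2/15*pi_S4
  pi_S3 = 4/15*pi_S0 + 1/5*pi_S1 + 4/15*pi_S2 + 2/15*pi_S3 + 2/5*pi_S4
  pi_S4 = 1/15*pi_S0 + 1/5*pi_S1 + 1/15*pi_S2 + 1/15*pi_S3 + 1/15*pi_S4
with normalization: pi_S0 + pi_S1 + pi_S2 + pi_S3 + pi_S4 = 1.

Using the first 4 balance equations plus normalization, the linear system A*pi = b is:
  [-3/5, 1/5, 2/15, 2/15, 1/15] . pi = 0
  [1/15, -11/15, 1/5, 4/15, 1/3] . pi = 0
  [1/5, 2/15, -2/3, 2/5, 2/15] . pi = 0
  [4/15, 1/5, 4/15, -13/15, 2/5] . pi = 0
  [1, 1, 1, 1, 1] . pi = 1

Solving yields:
  pi_S0 = 7538/39085
  pi_S1 = 1697/7817
  pi_S2 = 10188/39085
  pi_S3 = 9137/39085
  pi_S4 = 3737/39085

Verification (pi * P):
  7538/39085*2/5 + 1697/7817*1/5 + 10188/39085*2/15 + 9137/39085*2/15 + 3737/39085*1/15 = 7538/39085 = pi_S0  (ok)
  7538/39085*1/15 + 1697/7817*4/15 + 10188/39085*1/5 + 9137/39085*4/15 + 3737/39085*1/3 = 1697/7817 = pi_S1  (ok)
  7538/39085*1/5 + 1697/7817*2/15 + 10188/39085*1/3 + 9137/39085*2/5 + 3737/39085*2/15 = 10188/39085 = pi_S2  (ok)
  7538/39085*4/15 + 1697/7817*1/5 + 10188/39085*4/15 + 9137/39085*2/15 + 3737/39085*2/5 = 9137/39085 = pi_S3  (ok)
  7538/39085*1/15 + 1697/7817*1/5 + 10188/39085*1/15 + 9137/39085*1/15 + 3737/39085*1/15 = 3737/39085 = pi_S4  (ok)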